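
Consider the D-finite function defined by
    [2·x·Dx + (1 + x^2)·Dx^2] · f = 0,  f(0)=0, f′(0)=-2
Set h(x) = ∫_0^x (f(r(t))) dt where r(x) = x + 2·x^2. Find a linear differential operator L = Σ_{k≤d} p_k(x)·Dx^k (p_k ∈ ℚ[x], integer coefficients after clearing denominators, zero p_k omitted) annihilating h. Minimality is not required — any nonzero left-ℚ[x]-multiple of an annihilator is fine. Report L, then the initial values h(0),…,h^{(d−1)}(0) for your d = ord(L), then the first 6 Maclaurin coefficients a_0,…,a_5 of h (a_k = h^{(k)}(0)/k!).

L = (-4 + 2·x + 16·x^2 + 48·x^3 + 48·x^4)·Dx^2 + (1 + 4·x + x^2 + 8·x^3 + 20·x^4 + 16·x^5)·Dx^3  (order 3).
h: a_k = 0, 0, -1, -4/3, 1/6, 4/5, …
ICs: h(0) = 0, h′(0) = 0, h′′(0) = -2.

f: a_k = 0, -2, 0, 2/3, 0, -2/5, …
Change of var in L_f (x↦r) gives L₀.
∫: right-multiply L₀ by Dx.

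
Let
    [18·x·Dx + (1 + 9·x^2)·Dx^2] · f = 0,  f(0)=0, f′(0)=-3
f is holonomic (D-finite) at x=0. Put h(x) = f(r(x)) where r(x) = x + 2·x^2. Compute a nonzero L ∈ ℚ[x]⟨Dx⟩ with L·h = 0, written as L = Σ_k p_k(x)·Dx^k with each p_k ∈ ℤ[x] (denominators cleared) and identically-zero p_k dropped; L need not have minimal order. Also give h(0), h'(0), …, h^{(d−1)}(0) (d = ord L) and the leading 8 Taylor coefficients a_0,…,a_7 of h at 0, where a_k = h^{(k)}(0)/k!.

f: a_k = 0, -3, 0, 9, 0, -243/5, 0, 2187/7, …
h₀=f(r): pull back L_f along r ⇒ L₀.
L = (-4 + 18·x + 144·x^2 + 432·x^3 + 432·x^4)·Dx + (1 + 4·x + 9·x^2 + 72·x^3 + 180·x^4 + 144·x^5)·Dx^2  (order 2).
h: a_k = 0, -3, -6, 9, 54, 297/5, -414, -11421/7, …
ICs: h(0) = 0, h′(0) = -3.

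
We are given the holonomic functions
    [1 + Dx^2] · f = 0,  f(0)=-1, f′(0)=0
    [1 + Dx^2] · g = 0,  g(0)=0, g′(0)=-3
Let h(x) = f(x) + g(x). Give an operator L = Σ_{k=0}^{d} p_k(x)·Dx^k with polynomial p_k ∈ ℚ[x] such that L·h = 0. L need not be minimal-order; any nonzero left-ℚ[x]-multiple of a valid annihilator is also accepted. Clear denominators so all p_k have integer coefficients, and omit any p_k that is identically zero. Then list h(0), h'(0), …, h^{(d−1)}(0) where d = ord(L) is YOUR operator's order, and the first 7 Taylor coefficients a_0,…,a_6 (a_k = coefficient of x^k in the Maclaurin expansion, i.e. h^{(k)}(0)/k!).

L = 1 + Dx^2  (order 2).
h: a_k = -1, -3, 1/2, 1/2, -1/24, -1/40, 1/720, …
ICs: h(0) = -1, h′(0) = -3.

f: a_k = -1, 0, 1/2, 0, -1/24, 0, 1/720, …
g: a_k = 0, -3, 0, 1/2, 0, -1/40, 0, …
Weyl lclm of L_f,L_g ⇒ L₀ (ord ≤ 4).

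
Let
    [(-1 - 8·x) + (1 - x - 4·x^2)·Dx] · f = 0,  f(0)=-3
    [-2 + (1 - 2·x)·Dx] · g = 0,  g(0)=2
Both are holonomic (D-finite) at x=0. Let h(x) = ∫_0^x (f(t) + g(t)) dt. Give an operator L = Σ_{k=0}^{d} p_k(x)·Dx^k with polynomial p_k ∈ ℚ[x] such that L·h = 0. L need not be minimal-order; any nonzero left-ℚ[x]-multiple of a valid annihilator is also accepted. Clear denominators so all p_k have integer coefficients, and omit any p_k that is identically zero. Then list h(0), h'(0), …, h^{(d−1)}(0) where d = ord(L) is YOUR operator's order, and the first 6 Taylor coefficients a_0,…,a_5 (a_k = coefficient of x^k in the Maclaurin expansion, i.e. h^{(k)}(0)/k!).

f: a_k = -3, -3, -15, -27, -87, -195, …
g: a_k = 2, 4, 8, 16, 32, 64, …
h₀=f+g: left-lcm gives L₀, ord ≤ 2.
∫: right-multiply L₀ by Dx.
L = (12 - 48·x + 192·x^2 - 128·x^3)·Dx + (-2 - 96·x^2 + 352·x^3 - 256·x^4)·Dx^2 + (-1 + 11·x - 30·x^2 + 80·x^4 - 64·x^5)·Dx^3  (order 3).
h: a_k = 0, -1, 1/2, -7/3, -11/4, -11, …
ICs: h(0) = 0, h′(0) = -1, h′′(0) = 1.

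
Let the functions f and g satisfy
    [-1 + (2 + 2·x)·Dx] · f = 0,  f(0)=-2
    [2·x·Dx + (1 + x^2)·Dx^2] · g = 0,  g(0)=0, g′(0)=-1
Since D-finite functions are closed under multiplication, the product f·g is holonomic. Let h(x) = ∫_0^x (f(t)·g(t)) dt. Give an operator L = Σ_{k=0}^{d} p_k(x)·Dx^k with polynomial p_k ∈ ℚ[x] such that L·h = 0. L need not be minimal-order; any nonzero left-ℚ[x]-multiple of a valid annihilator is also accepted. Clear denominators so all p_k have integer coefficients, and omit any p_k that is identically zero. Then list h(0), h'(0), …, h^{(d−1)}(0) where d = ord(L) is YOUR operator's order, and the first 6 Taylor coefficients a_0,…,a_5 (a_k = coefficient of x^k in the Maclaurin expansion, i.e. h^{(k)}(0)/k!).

f: a_k = -2, -1, 1/4, -1/8, 5/64, -7/128, …
g: a_k = 0, -1, 0, 1/3, 0, -1/5, …
f·g: L₀ = L_f ⊗_s L_g, ord ≤ 1·2.
h=∫₀ˣh₀: take L = L₀·Dx.
L = (3 - 4·x - x^2)·Dx + (-4 + 4·x + 12·x^2 + 4·x^3)·Dx^2 + (4 + 8·x + 8·x^2 + 8·x^3 + 4·x^4)·Dx^3  (order 3).
h: a_k = 0, 0, 1, 1/3, -11/48, -1/24, …
ICs: h(0) = 0, h′(0) = 0, h′′(0) = 2.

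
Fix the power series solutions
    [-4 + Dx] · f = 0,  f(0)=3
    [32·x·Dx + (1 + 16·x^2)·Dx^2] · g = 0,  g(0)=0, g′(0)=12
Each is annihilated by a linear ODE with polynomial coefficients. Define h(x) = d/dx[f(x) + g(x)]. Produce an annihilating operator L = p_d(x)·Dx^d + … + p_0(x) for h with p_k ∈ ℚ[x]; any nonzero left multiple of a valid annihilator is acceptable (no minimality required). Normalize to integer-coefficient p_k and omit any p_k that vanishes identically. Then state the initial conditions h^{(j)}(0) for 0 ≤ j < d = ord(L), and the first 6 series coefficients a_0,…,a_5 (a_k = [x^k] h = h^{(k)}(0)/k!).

L = (32 - 256·x - 512·x^2) + (-12 + 48·x + 64·x^2 - 256·x^3)·Dx + (1 + 4·x + 16·x^2 + 64·x^3)·Dx^2  (order 2).
h: a_k = 24, 48, -96, 128, 3200, 512/5, …
ICs: h(0) = 24, h′(0) = 48.

f: a_k = 3, 12, 24, 32, 32, 128/5, …
g: a_k = 0, 12, 0, -64, 0, 3072/5, …
f+g: L₀ = lclm(L_f,L_g), ord ≤ 1+2.
h=h₀': d/dx-closure on L₀ ⇒ L.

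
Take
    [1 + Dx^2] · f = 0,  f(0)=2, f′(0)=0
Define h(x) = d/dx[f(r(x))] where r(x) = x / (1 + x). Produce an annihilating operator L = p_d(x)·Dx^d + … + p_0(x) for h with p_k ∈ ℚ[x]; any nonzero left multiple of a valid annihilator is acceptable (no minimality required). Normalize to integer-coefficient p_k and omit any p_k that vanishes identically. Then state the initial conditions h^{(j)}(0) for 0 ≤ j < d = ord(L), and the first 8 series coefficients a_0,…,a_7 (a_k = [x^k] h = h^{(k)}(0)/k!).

f: a_k = 2, 0, -1, 0, 1/12, 0, -1/360, 0, …
f∘r: x↦r, Dx↦Dx/r' in L_f ⇒ L₀.
h₀' ⇒ L via d/dx closure of L₀.
L = (7 + 12·x + 6·x^2) + (6 + 18·x + 18·x^2 + 6·x^3)·Dx + (1 + 4·x + 6·x^2 + 4·x^3 + x^4)·Dx^2  (order 2).
h: a_k = 0, -2, 6, -35/3, 55/3, -1501/60, 609/20, -16699/504, …
ICs: h(0) = 0, h′(0) = -2.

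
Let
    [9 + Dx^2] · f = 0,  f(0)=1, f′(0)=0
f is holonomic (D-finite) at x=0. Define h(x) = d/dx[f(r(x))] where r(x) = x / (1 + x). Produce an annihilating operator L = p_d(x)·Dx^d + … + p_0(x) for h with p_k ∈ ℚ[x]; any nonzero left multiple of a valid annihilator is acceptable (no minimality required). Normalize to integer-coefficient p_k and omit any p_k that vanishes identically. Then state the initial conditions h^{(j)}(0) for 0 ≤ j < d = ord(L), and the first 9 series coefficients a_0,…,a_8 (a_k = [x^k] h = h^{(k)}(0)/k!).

L = (15 + 12·x + 6·x^2) + (6 + 18·x + 18·x^2 + 6·x^3)·Dx + (1 + 4·x + 6·x^2 + 4·x^3 + x^4)·Dx^2  (order 2).
h: a_k = 0, -9, 27, -81/2, 45/2, 2457/40, -9639/40, 293553/560, -491913/560, …
ICs: h(0) = 0, h′(0) = -9.

f: a_k = 1, 0, -9/2, 0, 27/8, 0, -81/80, 0, 729/4480, …
L₀ from L_f via x↦r, Dx↦r'^{-1}Dx.
h₀' ⇒ L via d/dx closure of L₀.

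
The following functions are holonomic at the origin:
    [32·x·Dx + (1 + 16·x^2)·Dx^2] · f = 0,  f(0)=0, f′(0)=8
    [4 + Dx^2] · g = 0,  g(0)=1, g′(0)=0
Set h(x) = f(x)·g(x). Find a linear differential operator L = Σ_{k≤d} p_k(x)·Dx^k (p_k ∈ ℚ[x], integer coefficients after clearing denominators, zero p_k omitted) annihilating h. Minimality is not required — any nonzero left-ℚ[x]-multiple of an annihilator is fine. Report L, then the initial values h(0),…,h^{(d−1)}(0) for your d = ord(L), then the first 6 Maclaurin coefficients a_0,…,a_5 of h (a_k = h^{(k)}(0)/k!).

L = (1360 + 60416·x^2 + 106496·x^4 + 262144·x^6 + 1048576·x^8) + (2304·x + 45056·x^3 + 196608·x^5 + 1048576·x^7)·Dx + (360 + 15872·x^2 + 36864·x^4 + 131072·x^6 + 524288·x^8)·Dx^2 + (576·x + 11264·x^3 + 49152·x^5 + 262144·x^7)·Dx^3 + (5 + 192·x^2 + 2560·x^4 + 16384·x^6 + 65536·x^8)·Dx^4  (order 4).
h: a_k = 0, 8, 0, -176/3, 0, 7504/15, …
ICs: h(0) = 0, h′(0) = 8, h′′(0) = 0, h′′′(0) = -352.

f: a_k = 0, 8, 0, -128/3, 0, 2048/5, …
g: a_k = 1, 0, -2, 0, 2/3, 0, …
Sym-product of L_f,L_g gives L₀ (≤ ord 4).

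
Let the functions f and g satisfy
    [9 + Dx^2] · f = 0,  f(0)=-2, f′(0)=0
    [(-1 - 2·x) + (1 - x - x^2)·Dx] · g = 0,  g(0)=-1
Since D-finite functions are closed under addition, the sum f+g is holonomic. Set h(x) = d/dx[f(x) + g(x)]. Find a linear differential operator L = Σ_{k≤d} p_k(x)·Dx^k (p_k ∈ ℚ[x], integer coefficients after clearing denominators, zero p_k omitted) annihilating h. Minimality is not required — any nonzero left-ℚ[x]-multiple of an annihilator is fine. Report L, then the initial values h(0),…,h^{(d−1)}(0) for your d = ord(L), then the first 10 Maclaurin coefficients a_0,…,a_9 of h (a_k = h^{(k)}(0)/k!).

f: a_k = -2, 0, 9, 0, -27/4, 0, 81/40, 0, -729/2240, 0, …
g: a_k = -1, -1, -2, -3, -5, -8, -13, -21, -34, -55, …
f+g: L₀ = lclm(L_f,L_g), ord ≤ 2+1.
h=h₀': d/dx-closure on L₀ ⇒ L.
L = (468 + 1026·x + 1170·x^2 + 450·x^3 + 630·x^4 + 486·x^5 + 162·x^6) + (-81 - 63·x + 252·x^2 + 45·x^3 - 90·x^4 + 153·x^5 + 189·x^6 + 54·x^7)·Dx + (52 + 114·x + 130·x^2 + 50·x^3 + 70·x^4 + 54·x^5 + 18·x^6)·Dx^2 + (-9 - 7·x + 28·x^2 + 5·x^3 - 10·x^4 + 17·x^5 + 21·x^6 + 6·x^7)·Dx^3  (order 3).
h: a_k = -1, 14, -9, -47, -40, -1317/20, -147, -76889/280, -495, -1992871/2240, …
ICs: h(0) = -1, h′(0) = 14, h′′(0) = -18.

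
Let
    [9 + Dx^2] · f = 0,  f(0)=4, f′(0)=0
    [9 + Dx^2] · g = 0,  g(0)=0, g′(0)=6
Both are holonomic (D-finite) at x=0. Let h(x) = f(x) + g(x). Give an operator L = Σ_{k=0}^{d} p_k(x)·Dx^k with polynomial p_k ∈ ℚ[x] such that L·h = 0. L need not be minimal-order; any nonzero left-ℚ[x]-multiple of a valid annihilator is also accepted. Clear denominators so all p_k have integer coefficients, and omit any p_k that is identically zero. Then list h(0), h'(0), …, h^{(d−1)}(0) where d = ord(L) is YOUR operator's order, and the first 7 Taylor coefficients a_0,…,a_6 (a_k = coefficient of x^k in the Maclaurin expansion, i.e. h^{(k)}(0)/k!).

f: a_k = 4, 0, -18, 0, 27/2, 0, -81/20, …
g: a_k = 0, 6, 0, -9, 0, 81/20, 0, …
L₀ := lclm(L_f,L_g); ord L₀ ≤ 2+2.
L = 9 + Dx^2  (order 2).
h: a_k = 4, 6, -18, -9, 27/2, 81/20, -81/20, …
ICs: h(0) = 4, h′(0) = 6.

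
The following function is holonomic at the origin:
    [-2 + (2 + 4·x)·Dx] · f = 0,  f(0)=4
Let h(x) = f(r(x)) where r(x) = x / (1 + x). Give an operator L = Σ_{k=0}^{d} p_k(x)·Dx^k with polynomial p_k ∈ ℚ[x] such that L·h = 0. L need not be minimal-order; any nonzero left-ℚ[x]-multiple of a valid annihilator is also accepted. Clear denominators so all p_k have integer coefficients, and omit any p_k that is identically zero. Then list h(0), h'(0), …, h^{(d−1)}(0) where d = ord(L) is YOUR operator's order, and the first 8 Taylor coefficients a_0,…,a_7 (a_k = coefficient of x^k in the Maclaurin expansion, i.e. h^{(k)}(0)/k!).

f: a_k = 4, 4, -2, 2, -5/2, 7/2, -21/4, 33/4, …
L₀ from L_f via x↦r, Dx↦r'^{-1}Dx.
L = -1 + (1 + 4·x + 3·x^2)·Dx  (order 1).
h: a_k = 4, 4, -6, 10, -37/2, 75/2, -327/4, 753/4, …
ICs: h(0) = 4.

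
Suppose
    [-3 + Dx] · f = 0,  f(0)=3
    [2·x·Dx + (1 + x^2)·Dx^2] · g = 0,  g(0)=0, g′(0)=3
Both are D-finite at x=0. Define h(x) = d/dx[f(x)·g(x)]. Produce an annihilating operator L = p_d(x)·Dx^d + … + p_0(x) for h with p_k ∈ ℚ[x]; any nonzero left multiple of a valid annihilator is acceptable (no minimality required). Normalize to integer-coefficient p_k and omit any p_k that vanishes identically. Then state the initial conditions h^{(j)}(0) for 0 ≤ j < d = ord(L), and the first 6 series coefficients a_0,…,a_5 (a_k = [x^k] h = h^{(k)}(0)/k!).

L = (21 - 36·x + 72·x^2 - 36·x^3 + 27·x^4) + (-16 + 18·x - 42·x^2 + 18·x^3 - 18·x^4)·Dx + (3 - 2·x + 6·x^2 - 2·x^3 + 3·x^4)·Dx^2  (order 2).
h: a_k = 9, 54, 225/2, 126, 747/8, 243/4, …
ICs: h(0) = 9, h′(0) = 54.

f: a_k = 3, 9, 27/2, 27/2, 81/8, 243/40, …
g: a_k = 0, 3, 0, -1, 0, 3/5, …
Product ⇒ symmetric product L₀, ord ≤ 2.
Differentiate: ansatz ord ≤ ord L₀ ⇒ L.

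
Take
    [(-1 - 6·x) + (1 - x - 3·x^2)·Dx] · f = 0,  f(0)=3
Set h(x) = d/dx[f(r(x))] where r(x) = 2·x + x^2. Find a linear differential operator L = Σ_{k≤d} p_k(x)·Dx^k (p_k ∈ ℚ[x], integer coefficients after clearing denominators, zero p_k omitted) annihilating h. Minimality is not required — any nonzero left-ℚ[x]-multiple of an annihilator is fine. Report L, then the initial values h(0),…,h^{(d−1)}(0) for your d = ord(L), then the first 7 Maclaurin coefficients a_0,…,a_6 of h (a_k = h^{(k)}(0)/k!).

f: a_k = 3, 3, 12, 21, 57, 120, 291, …
L₀ from L_f via x↦r, Dx↦r'^{-1}Dx.
h₀' ⇒ L via d/dx closure of L₀.
L = (17 + 114·x + 597·x^2 + 1260·x^3 + 1215·x^4 + 540·x^5 + 90·x^6) + (-1 - 11·x + 21·x^2 + 211·x^3 + 405·x^4 + 333·x^5 + 126·x^6 + 18·x^7)·Dx  (order 1).
h: a_k = 6, 102, 648, 4704, 28950, 177678, 1044792, …
ICs: h(0) = 6.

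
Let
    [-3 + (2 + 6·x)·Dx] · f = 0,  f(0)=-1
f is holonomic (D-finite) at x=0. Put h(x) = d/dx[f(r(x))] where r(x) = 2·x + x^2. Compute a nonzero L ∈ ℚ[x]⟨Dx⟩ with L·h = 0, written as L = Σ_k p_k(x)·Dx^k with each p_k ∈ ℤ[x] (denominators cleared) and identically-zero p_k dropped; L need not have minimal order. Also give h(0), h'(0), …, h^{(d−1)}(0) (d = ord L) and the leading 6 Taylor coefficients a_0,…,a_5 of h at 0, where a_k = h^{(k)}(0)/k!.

f: a_k = -1, -3/2, 9/8, -27/16, 405/128, -1701/256, …
Substitute x→r, Dx→(1/r')Dx; clear ⇒ L₀.
Differentiate: ansatz ord ≤ ord L₀ ⇒ L.
L = -2 + (-1 - 7·x - 9·x^2 - 3·x^3)·Dx  (order 1).
h: a_k = -3, 6, -27, 126, -1215/2, 2997, …
ICs: h(0) = -3.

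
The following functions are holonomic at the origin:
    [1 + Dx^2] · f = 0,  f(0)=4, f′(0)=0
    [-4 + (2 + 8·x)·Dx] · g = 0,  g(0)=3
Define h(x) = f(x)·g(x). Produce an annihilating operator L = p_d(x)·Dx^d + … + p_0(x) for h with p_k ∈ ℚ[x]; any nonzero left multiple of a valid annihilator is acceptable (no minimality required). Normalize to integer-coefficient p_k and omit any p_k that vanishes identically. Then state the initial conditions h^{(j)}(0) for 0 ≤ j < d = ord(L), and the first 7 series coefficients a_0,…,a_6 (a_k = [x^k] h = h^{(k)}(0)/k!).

f: a_k = 4, 0, -2, 0, 1/6, 0, -1/180, …
g: a_k = 3, 6, -6, 12, -30, 84, -252, …
L₀ := L_f ⊗_s L_g (sym. prod.), ord ≤ 2.
L = (13 + 8·x + 16·x^2) + (-4 - 16·x)·Dx + (1 + 8·x + 16·x^2)·Dx^2  (order 2).
h: a_k = 12, 24, -30, 36, -215/2, 313, -56941/60, …
ICs: h(0) = 12, h′(0) = 24.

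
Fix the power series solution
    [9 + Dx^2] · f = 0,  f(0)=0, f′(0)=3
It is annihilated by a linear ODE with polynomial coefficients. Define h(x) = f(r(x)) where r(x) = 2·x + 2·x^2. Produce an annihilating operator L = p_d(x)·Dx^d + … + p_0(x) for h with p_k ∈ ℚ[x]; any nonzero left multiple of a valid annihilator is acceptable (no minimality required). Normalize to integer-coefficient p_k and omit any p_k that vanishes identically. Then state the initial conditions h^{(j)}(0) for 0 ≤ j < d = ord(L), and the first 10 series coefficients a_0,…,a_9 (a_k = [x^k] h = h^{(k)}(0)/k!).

L = (36 + 216·x + 432·x^2 + 288·x^3) - 2·Dx + (1 + 2·x)·Dx^2  (order 2).
h: a_k = 0, 6, 6, -36, -108, -216/5, 288, 20736/35, 1296/5, -28512/35, …
ICs: h(0) = 0, h′(0) = 6.

f: a_k = 0, 3, 0, -9/2, 0, 81/40, 0, -243/560, 0, 243/4480, …
f∘r: x↦r, Dx↦Dx/r' in L_f ⇒ L₀.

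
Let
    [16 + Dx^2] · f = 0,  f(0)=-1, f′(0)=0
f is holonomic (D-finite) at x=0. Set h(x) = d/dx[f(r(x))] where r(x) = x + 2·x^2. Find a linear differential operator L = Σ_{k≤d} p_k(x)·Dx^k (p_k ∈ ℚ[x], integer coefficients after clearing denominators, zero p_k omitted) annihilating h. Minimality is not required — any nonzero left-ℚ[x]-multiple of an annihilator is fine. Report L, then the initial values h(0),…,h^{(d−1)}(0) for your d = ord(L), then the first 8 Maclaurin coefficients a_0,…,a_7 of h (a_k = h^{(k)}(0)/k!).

L = (64 + 256·x + 1536·x^2 + 4096·x^3 + 4096·x^4) + (-12 - 48·x)·Dx + (1 + 8·x + 16·x^2)·Dx^2  (order 2).
h: a_k = 0, 16, 96, 256/3, -1280/3, -22528/15, -28672/15, 425984/315, …
ICs: h(0) = 0, h′(0) = 16.

f: a_k = -1, 0, 8, 0, -32/3, 0, 256/45, 0, …
Change of var in L_f (x↦r) gives L₀.
Derive L from L₀ (diff closure).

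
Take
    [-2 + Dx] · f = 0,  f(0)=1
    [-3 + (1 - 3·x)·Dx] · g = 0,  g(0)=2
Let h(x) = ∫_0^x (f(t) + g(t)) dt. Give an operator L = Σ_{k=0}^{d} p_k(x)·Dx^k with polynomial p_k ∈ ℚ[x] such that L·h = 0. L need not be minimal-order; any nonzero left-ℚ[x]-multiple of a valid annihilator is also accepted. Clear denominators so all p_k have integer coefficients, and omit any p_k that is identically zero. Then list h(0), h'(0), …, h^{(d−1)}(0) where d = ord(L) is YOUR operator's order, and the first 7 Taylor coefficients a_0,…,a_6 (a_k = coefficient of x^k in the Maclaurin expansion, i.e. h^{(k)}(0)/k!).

f: a_k = 1, 2, 2, 4/3, 2/3, 4/15, 4/45, …
g: a_k = 2, 6, 18, 54, 162, 486, 1458, …
f+g: L₀ = lclm(L_f,L_g), ord ≤ 1+1.
Integrate: L := L₀·Dx.
L = (24 + 36·x)·Dx + (-14 - 24·x + 36·x^2)·Dx^2 + (1 + 3·x - 18·x^2)·Dx^3  (order 3).
h: a_k = 0, 3, 4, 20/3, 83/6, 488/15, 3647/45, …
ICs: h(0) = 0, h′(0) = 3, h′′(0) = 8.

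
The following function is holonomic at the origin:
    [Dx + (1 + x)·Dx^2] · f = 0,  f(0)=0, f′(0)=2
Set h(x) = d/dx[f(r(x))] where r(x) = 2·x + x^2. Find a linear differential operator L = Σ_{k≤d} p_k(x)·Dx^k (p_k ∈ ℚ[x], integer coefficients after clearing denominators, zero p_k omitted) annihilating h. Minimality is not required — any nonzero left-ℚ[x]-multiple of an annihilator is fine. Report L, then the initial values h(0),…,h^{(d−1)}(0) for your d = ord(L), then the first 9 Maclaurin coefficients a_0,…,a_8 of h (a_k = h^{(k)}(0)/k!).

f: a_k = 0, 2, -1, 2/3, -1/2, 2/5, -1/3, 2/7, -1/4, …
h₀=f(r): pull back L_f along r ⇒ L₀.
Derive L from L₀ (diff closure).
L = 1 + (1 + x)·Dx  (order 1).
h: a_k = 4, -4, 4, -4, 4, -4, 4, -4, 4, …
ICs: h(0) = 4.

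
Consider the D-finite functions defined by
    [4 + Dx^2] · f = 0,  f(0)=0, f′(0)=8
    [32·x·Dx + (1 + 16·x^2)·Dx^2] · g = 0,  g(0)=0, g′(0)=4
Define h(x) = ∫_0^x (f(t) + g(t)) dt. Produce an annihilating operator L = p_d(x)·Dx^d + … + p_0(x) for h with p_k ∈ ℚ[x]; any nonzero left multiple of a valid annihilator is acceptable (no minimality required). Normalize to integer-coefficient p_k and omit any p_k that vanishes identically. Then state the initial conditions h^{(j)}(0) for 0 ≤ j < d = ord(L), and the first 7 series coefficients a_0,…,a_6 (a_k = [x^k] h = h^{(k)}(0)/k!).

L = (-6016·x + 102400·x^3 + 32768·x^5)·Dx^2 + (-28 + 1216·x^2 + 27648·x^4 + 16384·x^6)·Dx^3 + (-1504·x + 25600·x^3 + 8192·x^5)·Dx^4 + (-7 + 304·x^2 + 6912·x^4 + 4096·x^6)·Dx^5  (order 5).
h: a_k = 0, 0, 6, 0, -20/3, 0, 1544/45, …
ICs: h(0) = 0, h′(0) = 0, h′′(0) = 12, h′′′(0) = 0, h′′′′(0) = -160.

f: a_k = 0, 8, 0, -16/3, 0, 16/15, 0, …
g: a_k = 0, 4, 0, -64/3, 0, 1024/5, 0, …
Weyl lclm of L_f,L_g ⇒ L₀ (ord ≤ 4).
∫: right-multiply L₀ by Dx.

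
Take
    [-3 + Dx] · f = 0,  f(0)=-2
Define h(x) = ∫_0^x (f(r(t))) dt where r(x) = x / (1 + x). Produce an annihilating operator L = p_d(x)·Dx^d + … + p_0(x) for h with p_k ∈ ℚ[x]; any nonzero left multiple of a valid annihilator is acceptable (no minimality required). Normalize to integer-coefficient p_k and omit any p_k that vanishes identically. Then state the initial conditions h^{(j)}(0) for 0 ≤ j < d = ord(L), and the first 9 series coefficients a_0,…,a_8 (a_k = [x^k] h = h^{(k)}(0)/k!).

L = -3·Dx + (1 + 2·x + x^2)·Dx^2  (order 2).
h: a_k = 0, -2, -3, -1, 3/4, -3/20, -7/40, 69/280, -411/2240, …
ICs: h(0) = 0, h′(0) = -2.

f: a_k = -2, -6, -9, -9, -27/4, -81/20, -81/40, -243/280, -729/2240, …
h₀=f(r): pull back L_f along r ⇒ L₀.
h=∫₀ˣh₀: take L = L₀·Dx.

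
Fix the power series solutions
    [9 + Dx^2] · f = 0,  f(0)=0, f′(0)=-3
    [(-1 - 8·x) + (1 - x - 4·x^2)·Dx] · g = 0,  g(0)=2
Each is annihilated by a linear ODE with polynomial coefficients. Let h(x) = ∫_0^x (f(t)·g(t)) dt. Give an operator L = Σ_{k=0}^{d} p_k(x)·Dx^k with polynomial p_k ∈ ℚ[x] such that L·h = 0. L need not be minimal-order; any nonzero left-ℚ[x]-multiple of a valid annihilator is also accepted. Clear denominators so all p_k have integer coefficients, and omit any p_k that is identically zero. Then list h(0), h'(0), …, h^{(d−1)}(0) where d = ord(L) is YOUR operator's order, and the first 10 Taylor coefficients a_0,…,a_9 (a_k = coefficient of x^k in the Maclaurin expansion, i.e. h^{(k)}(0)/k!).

L = (-1 + 9·x + 36·x^2)·Dx + (2 + 16·x)·Dx^2 + (-1 + x + 4·x^2)·Dx^3  (order 3).
h: a_k = 0, 0, -3, -2, -21/4, -9, -887/40, -6261/140, -236427/2240, -65227/280, …
ICs: h(0) = 0, h′(0) = 0, h′′(0) = -6.

f: a_k = 0, -3, 0, 9/2, 0, -81/40, 0, 243/560, 0, -243/4480, …
g: a_k = 2, 2, 10, 18, 58, 130, 362, 882, 2330, 5858, …
f·g: L₀ = L_f ⊗_s L_g, ord ≤ 2·1.
h=∫₀ˣh₀: take L = L₀·Dx.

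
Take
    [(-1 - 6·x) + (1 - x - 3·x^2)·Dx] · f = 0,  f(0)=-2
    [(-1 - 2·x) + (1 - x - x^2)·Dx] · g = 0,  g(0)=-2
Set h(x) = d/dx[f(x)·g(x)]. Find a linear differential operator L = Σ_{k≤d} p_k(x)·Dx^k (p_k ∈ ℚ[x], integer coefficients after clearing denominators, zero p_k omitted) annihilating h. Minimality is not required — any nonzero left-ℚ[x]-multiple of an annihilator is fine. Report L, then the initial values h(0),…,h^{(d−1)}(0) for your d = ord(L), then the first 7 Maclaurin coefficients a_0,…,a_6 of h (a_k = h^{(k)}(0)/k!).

L = (7 + 6·x - 15·x^2 - 108·x^3 + 15·x^4 + 180·x^5 + 90·x^6) + (-1 - x + 15·x^2 - x^3 - 45·x^4 - 3·x^5 + 42·x^6 + 18·x^7)·Dx  (order 1).
h: a_k = 8, 56, 192, 672, 1960, 5688, 15456, …
ICs: h(0) = 8.

f: a_k = -2, -2, -8, -14, -38, -80, -194, …
g: a_k = -2, -2, -4, -6, -10, -16, -26, …
Product ⇒ symmetric product L₀, ord ≤ 1.
Differentiate: ansatz ord ≤ ord L₀ ⇒ L.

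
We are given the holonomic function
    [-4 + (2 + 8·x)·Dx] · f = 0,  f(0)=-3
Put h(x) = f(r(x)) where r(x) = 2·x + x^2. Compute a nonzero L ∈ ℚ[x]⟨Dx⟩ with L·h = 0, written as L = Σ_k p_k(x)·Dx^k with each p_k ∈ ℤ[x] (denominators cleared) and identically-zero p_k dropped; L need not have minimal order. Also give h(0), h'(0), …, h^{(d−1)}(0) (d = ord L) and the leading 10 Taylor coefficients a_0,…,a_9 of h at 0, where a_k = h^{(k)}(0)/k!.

L = (-4 - 4·x) + (1 + 8·x + 4·x^2)·Dx  (order 1).
h: a_k = -3, -12, 18, -72, 342, -1800, 10116, -59472, 361278, -2249928, …
ICs: h(0) = -3.

f: a_k = -3, -6, 6, -12, 30, -84, 252, -792, 2574, -8580, …
f∘r: x↦r, Dx↦Dx/r' in L_f ⇒ L₀.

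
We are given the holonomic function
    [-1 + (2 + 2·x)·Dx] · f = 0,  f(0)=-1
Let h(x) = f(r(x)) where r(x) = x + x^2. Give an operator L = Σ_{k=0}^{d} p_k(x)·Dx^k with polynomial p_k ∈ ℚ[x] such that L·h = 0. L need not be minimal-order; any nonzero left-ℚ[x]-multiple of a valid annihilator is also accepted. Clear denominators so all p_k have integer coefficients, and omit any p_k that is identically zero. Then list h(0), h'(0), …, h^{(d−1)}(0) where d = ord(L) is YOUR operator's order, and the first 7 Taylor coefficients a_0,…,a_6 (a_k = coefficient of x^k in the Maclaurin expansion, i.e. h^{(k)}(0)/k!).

f: a_k = -1, -1/2, 1/8, -1/16, 5/128, -7/256, 21/1024, …
Change of var in L_f (x↦r) gives L₀.
L = (-1 - 2·x) + (2 + 2·x + 2·x^2)·Dx  (order 1).
h: a_k = -1, -1/2, -3/8, 3/16, -3/128, -15/256, 57/1024, …
ICs: h(0) = -1.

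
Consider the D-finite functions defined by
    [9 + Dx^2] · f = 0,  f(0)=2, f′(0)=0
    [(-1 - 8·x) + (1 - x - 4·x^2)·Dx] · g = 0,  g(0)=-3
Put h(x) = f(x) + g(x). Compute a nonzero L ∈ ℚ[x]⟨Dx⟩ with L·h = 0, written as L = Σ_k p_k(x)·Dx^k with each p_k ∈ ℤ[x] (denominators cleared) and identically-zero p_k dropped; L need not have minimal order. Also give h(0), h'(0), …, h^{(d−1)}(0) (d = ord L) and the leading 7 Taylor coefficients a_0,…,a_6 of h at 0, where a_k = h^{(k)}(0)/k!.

f: a_k = 2, 0, -9, 0, 27/4, 0, -81/40, …
g: a_k = -3, -3, -15, -27, -87, -195, -543, …
h₀=f+g: left-lcm gives L₀, ord ≤ 3.
L = (-567 - 4806·x - 3321·x^2 - 9936·x^3 - 6480·x^4 - 10368·x^5) + (171 - 117·x - 441·x^2 + 135·x^3 - 540·x^4 - 3888·x^5 - 5184·x^6)·Dx + (-63 - 534·x - 369·x^2 - 1104·x^3 - 720·x^4 - 1152·x^5)·Dx^2 + (19 - 13·x - 49·x^2 + 15·x^3 - 60·x^4 - 432·x^5 - 576·x^6)·Dx^3  (order 3).
h: a_k = -1, -3, -24, -27, -321/4, -195, -21801/40, …
ICs: h(0) = -1, h′(0) = -3, h′′(0) = -48.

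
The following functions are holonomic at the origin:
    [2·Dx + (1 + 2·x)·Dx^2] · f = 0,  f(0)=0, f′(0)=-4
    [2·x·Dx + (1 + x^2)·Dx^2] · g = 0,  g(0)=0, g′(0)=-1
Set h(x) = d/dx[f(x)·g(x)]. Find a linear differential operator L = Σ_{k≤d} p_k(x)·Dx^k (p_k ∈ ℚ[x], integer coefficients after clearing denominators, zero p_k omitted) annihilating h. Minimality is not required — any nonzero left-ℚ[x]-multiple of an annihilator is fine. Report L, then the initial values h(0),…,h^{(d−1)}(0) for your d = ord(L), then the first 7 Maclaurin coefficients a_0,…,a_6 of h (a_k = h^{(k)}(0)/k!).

f: a_k = 0, -4, 4, -16/3, 8, -64/5, 64/3, …
g: a_k = 0, -1, 0, 1/3, 0, -1/5, 0, …
Product ⇒ symmetric product L₀, ord ≤ 4.
h=h₀': d/dx-closure on L₀ ⇒ L.
L = (24 + 80·x + 88·x^2 + 240·x^3 + 240·x^4 + 208·x^5 + 16·x^7) + (12 + 80·x + 332·x^2 + 608·x^3 + 880·x^4 + 744·x^5 + 560·x^6 + 24·x^7 + 56·x^8)·Dx + (12 + 52·x + 168·x^2 + 372·x^3 + 516·x^4 + 564·x^5 + 384·x^6 + 276·x^7 + 24·x^8 + 32·x^9)·Dx^2 + (2 + 12·x + 34·x^2 + 64·x^3 + 87·x^4 + 96·x^5 + 84·x^6 + 48·x^7 + 33·x^8 + 4·x^9 + 4·x^10)·Dx^3  (order 3).
h: a_k = 0, 8, -12, 16, -100/3, 1064/15, -2044/15, …
ICs: h(0) = 0, h′(0) = 8, h′′(0) = -24.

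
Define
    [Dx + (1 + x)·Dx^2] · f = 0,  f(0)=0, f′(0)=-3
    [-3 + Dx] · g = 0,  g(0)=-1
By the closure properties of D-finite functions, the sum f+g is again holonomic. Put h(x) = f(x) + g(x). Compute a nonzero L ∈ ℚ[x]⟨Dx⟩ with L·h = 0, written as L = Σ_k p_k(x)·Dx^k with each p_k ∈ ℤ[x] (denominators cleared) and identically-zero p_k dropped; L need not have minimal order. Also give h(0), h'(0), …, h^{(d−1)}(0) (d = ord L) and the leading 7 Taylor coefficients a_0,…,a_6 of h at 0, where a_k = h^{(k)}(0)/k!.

f: a_k = 0, -3, 3/2, -1, 3/4, -3/5, 1/2, …
g: a_k = -1, -3, -9/2, -9/2, -27/8, -81/40, -81/80, …
h₀=f+g: left-lcm gives L₀, ord ≤ 3.
L = (-15 - 9·x)·Dx + (-7 - 18·x - 9·x^2)·Dx^2 + (4 + 7·x + 3·x^2)·Dx^3  (order 3).
h: a_k = -1, -6, -3, -11/2, -21/8, -21/8, -41/80, …
ICs: h(0) = -1, h′(0) = -6, h′′(0) = -6.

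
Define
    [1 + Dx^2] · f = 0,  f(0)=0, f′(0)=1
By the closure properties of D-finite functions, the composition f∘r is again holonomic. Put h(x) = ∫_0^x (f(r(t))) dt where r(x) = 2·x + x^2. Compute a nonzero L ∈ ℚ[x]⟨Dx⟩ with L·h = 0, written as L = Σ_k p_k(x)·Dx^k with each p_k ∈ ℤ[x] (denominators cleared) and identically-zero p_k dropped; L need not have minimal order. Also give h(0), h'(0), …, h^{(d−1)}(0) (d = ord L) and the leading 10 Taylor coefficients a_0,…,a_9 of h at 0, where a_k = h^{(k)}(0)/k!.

f: a_k = 0, 1, 0, -1/6, 0, 1/120, 0, -1/5040, 0, 1/362880, …
L₀ from L_f via x↦r, Dx↦r'^{-1}Dx.
h=∫h₀ ⇒ L = L₀·Dx.
L = (4 + 12·x + 12·x^2 + 4·x^3)·Dx - Dx^2 + (1 + x)·Dx^3  (order 3).
h: a_k = 0, 0, 1, 1/3, -1/3, -2/5, -11/90, 1/14, 101/1260, 11/405, …
ICs: h(0) = 0, h′(0) = 0, h′′(0) = 2.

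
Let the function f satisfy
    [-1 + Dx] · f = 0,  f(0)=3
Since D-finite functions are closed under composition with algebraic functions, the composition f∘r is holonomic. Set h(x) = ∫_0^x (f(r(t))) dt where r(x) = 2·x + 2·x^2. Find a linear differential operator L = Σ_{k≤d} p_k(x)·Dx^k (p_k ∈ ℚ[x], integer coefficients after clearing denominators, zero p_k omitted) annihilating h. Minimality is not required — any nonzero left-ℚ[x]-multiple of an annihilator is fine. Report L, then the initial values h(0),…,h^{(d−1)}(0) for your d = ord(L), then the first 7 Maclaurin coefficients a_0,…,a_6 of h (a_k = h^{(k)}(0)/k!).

L = (-2 - 4·x)·Dx + Dx^2  (order 2).
h: a_k = 0, 3, 3, 4, 4, 4, 52/15, …
ICs: h(0) = 0, h′(0) = 3.

f: a_k = 3, 3, 3/2, 1/2, 1/8, 1/40, 1/240, …
Change of var in L_f (x↦r) gives L₀.
h=∫h₀ ⇒ L = L₀·Dx.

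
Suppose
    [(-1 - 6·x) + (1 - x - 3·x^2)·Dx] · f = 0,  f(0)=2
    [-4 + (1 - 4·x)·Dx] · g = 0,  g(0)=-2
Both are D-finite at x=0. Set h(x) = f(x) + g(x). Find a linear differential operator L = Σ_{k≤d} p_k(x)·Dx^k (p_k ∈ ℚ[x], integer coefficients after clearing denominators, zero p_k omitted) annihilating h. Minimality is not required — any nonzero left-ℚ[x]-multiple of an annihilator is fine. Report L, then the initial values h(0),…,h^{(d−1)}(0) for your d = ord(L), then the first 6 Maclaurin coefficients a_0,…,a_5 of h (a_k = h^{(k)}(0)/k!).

f: a_k = 2, 2, 8, 14, 38, 80, …
g: a_k = -2, -8, -32, -128, -512, -2048, …
L₀ := lclm(L_f,L_g); ord L₀ ≤ 1+1.
L = (-72·x + 72·x^2 - 96·x^3) + (8 - 6·x - 66·x^2 + 112·x^3 - 192·x^4)·Dx + (-1 + 7·x - 15·x^2 + 10·x^3 + 20·x^4 - 48·x^5)·Dx^2  (order 2).
h: a_k = 0, -6, -24, -114, -474, -1968, …
ICs: h(0) = 0, h′(0) = -6.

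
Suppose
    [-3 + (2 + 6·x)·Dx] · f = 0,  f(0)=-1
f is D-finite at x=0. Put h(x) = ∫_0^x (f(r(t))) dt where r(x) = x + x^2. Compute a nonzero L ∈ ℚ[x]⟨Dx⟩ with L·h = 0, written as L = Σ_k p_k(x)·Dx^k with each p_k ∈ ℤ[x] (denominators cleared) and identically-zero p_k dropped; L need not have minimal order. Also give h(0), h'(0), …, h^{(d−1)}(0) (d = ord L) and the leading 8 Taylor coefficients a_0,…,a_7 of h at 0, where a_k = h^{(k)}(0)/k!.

f: a_k = -1, -3/2, 9/8, -27/16, 405/128, -1701/256, 15309/1024, -72171/2048, …
L₀ from L_f via x↦r, Dx↦r'^{-1}Dx.
h=∫h₀ ⇒ L = L₀·Dx.
L = (-3 - 6·x)·Dx + (2 + 6·x + 6·x^2)·Dx^2  (order 2).
h: a_k = 0, -1, -3/4, -1/8, 9/64, -99/640, 81/512, -999/7168, …
ICs: h(0) = 0, h′(0) = -1.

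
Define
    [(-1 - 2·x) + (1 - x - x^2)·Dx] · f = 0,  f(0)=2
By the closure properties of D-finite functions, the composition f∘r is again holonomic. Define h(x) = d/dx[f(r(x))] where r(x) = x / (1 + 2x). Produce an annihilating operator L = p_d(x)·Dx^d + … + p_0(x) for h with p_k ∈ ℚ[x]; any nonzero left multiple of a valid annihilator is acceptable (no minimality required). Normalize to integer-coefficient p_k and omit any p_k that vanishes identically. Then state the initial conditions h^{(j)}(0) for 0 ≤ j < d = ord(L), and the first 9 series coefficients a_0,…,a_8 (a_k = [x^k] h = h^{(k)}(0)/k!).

f: a_k = 2, 2, 4, 6, 10, 16, 26, 42, 68, …
L₀ from L_f via x↦r, Dx↦r'^{-1}Dx.
Derive L from L₀ (diff closure).
L = (-6·x - 18·x^2 - 16·x^3) + (-1 - 9·x - 27·x^2 - 30·x^3 - 8·x^4)·Dx  (order 1).
h: a_k = 2, 0, -6, 24, -80, 252, -770, 2304, -6786, …
ICs: h(0) = 2.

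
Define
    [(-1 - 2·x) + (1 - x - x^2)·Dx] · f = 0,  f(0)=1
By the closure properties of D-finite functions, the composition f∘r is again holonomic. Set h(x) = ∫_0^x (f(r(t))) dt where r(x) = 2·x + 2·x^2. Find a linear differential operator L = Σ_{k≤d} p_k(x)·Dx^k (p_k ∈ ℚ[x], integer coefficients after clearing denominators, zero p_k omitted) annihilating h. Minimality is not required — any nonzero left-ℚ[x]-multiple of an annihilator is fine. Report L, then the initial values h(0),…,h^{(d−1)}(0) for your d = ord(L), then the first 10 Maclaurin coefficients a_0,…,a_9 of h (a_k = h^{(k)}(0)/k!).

f: a_k = 1, 1, 2, 3, 5, 8, 13, 21, 34, 55, …
f∘r: x↦r, Dx↦Dx/r' in L_f ⇒ L₀.
Integrate: L := L₀·Dx.
L = (2 + 12·x + 24·x^2 + 16·x^3)·Dx + (-1 + 2·x + 6·x^2 + 8·x^3 + 4·x^4)·Dx^2  (order 2).
h: a_k = 0, 1, 1, 10/3, 10, 32, 108, 2616/7, 1320, 42640/9, …
ICs: h(0) = 0, h′(0) = 1.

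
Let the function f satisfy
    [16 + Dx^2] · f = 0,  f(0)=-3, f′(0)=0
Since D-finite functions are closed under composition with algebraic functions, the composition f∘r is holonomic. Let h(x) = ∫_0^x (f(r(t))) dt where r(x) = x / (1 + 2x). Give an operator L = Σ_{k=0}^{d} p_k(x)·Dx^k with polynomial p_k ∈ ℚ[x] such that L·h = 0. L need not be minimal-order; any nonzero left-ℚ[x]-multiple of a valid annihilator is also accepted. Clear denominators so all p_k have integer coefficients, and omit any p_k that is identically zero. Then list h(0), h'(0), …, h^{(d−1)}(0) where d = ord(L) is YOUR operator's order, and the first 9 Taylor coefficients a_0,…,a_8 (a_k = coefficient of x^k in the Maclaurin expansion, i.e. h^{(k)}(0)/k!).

f: a_k = -3, 0, 24, 0, -32, 0, 256/15, 0, -512/105, …
Substitute x→r, Dx→(1/r')Dx; clear ⇒ L₀.
h=∫h₀ ⇒ L = L₀·Dx.
L = 16·Dx + (4 + 24·x + 48·x^2 + 32·x^3)·Dx^2 + (1 + 8·x + 24·x^2 + 32·x^3 + 16·x^4)·Dx^3  (order 3).
h: a_k = 0, -3, 0, 8, -24, 256/5, -256/3, 1408/15, 192/5, …
ICs: h(0) = 0, h′(0) = -3, h′′(0) = 0.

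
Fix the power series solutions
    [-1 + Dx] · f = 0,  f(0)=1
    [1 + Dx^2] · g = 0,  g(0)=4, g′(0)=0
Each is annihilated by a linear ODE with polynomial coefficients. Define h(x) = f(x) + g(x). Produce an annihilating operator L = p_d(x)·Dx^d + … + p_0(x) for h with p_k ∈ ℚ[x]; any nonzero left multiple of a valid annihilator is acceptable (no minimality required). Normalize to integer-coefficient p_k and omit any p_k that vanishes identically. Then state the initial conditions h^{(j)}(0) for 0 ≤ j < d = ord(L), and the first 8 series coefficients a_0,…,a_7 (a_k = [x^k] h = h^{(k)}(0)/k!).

f: a_k = 1, 1, 1/2, 1/6, 1/24, 1/120, 1/720, 1/5040, …
g: a_k = 4, 0, -2, 0, 1/6, 0, -1/180, 0, …
f+g: L₀ = lclm(L_f,L_g), ord ≤ 1+2.
L = -1 + Dx - Dx^2 + Dx^3  (order 3).
h: a_k = 5, 1, -3/2, 1/6, 5/24, 1/120, -1/240, 1/5040, …
ICs: h(0) = 5, h′(0) = 1, h′′(0) = -3.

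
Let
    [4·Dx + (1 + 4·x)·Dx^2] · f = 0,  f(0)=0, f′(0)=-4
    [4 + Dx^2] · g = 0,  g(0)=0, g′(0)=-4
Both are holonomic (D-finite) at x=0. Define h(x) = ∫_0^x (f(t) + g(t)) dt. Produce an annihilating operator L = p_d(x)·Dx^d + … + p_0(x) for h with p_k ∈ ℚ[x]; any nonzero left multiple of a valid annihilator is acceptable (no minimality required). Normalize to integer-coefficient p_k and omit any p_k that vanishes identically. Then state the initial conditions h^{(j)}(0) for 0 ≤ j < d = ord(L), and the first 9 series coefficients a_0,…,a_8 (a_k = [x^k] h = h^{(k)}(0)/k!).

f: a_k = 0, -4, 8, -64/3, 64, -1024/5, 2048/3, -16384/7, 8192, …
g: a_k = 0, -4, 0, 8/3, 0, -8/15, 0, 16/315, 0, …
Weyl lclm of L_f,L_g ⇒ L₀ (ord ≤ 4).
Integrate: L := L₀·Dx.
L = (400 + 128·x + 256·x^2)·Dx^2 + (36 + 176·x + 192·x^2 + 256·x^3)·Dx^3 + (100 + 32·x + 64·x^2)·Dx^4 + (9 + 44·x + 48·x^2 + 64·x^3)·Dx^5  (order 5).
h: a_k = 0, 0, -4, 8/3, -14/3, 64/5, -308/9, 2048/21, -92158/315, …
ICs: h(0) = 0, h′(0) = 0, h′′(0) = -8, h′′′(0) = 16, h′′′′(0) = -112.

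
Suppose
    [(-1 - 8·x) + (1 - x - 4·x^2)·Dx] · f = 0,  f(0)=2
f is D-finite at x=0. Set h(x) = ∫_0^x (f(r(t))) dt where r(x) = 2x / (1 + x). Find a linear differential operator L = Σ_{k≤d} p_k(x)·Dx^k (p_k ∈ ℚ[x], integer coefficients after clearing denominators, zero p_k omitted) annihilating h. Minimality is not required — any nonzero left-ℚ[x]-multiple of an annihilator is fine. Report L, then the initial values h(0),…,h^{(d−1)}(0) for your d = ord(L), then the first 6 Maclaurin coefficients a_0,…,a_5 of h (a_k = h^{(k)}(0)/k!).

f: a_k = 2, 2, 10, 18, 58, 130, …
Change of var in L_f (x↦r) gives L₀.
h=∫h₀ ⇒ L = L₀·Dx.
L = (2 + 34·x)·Dx + (-1 - x + 17·x^2 + 17·x^3)·Dx^2  (order 2).
h: a_k = 0, 2, 2, 12, 17, 612/5, …
ICs: h(0) = 0, h′(0) = 2.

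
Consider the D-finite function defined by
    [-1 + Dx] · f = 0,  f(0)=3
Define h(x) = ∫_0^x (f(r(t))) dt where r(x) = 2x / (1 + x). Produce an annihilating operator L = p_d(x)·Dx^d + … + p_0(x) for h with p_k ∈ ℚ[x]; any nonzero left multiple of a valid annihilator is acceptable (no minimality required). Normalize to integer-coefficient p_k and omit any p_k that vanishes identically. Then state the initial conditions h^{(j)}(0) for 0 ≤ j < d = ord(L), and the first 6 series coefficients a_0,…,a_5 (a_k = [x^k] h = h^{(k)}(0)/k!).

f: a_k = 3, 3, 3/2, 1/2, 1/8, 1/40, …
Change of var in L_f (x↦r) gives L₀.
∫: right-multiply L₀ by Dx.
L = -2·Dx + (1 + 2·x + x^2)·Dx^2  (order 2).
h: a_k = 0, 3, 3, 0, -1/2, 2/5, …
ICs: h(0) = 0, h′(0) = 3.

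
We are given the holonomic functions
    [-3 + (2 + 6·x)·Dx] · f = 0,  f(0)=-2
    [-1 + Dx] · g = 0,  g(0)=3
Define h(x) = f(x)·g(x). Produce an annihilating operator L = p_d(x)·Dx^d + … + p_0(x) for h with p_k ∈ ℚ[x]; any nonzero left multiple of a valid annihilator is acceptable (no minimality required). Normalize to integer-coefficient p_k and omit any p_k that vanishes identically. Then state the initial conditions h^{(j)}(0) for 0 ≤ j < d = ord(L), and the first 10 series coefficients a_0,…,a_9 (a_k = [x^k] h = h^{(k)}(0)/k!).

L = (-5 - 6·x) + (2 + 6·x)·Dx  (order 1).
h: a_k = -6, -15, -21/4, -71/8, 671/64, -16157/640, 88837/1536, -14933039/107520, 589833983/1720320, -3828061859/4423680, …
ICs: h(0) = -6.

f: a_k = -2, -3, 9/4, -27/8, 405/64, -1701/128, 15309/512, -72171/1024, 2814669/16384, -14073345/32768, …
g: a_k = 3, 3, 3/2, 1/2, 1/8, 1/40, 1/240, 1/1680, 1/13440, 1/120960, …
h₀=f·g: eliminate ⇒ L₀, order ≤ 1·1.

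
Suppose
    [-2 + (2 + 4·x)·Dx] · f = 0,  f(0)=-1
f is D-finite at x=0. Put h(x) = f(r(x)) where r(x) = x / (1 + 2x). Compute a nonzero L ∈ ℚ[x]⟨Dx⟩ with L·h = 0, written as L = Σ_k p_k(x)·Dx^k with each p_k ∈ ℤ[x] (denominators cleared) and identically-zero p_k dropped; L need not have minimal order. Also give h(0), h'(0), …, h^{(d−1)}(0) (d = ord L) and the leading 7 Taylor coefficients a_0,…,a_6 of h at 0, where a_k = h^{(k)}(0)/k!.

f: a_k = -1, -1, 1/2, -1/2, 5/8, -7/8, 21/16, …
h₀=f(r): pull back L_f along r ⇒ L₀.
L = -1 + (1 + 6·x + 8·x^2)·Dx  (order 1).
h: a_k = -1, -1, 5/2, -13/2, 141/8, -399/8, 2353/16, …
ICs: h(0) = -1.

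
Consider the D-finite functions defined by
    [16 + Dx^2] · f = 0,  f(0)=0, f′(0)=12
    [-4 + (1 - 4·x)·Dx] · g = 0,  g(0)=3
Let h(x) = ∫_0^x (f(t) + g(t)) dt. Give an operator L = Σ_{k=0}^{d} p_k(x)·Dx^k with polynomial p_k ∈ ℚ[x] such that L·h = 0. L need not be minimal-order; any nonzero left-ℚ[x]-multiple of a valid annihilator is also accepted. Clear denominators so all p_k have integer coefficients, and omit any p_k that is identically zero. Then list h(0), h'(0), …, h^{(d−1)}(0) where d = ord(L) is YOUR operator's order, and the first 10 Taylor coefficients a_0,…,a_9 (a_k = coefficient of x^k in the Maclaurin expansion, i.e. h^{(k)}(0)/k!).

f: a_k = 0, 12, 0, -32, 0, 128/5, 0, -1024/105, 0, 2048/945, …
g: a_k = 3, 12, 48, 192, 768, 3072, 12288, 49152, 196608, 786432, …
L₀ := lclm(L_f,L_g); ord L₀ ≤ 2+1.
h=∫h₀ ⇒ L = L₀·Dx.
L = (-448 + 512·x - 1024·x^2)·Dx + (48 - 320·x + 768·x^2 - 1024·x^3)·Dx^2 + (-28 + 32·x - 64·x^2)·Dx^3 + (3 - 20·x + 48·x^2 - 64·x^3)·Dx^4  (order 4).
h: a_k = 0, 3, 12, 16, 40, 768/5, 7744/15, 12288/7, 644992/105, 65536/3, …
ICs: h(0) = 0, h′(0) = 3, h′′(0) = 24, h′′′(0) = 96.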